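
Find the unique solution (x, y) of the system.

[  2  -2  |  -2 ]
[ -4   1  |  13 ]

Forward elimination on [A|b]:
R2 <- R2 - (-2)*R1:  [  0  -3   9 ]
Row echelon form:
[ 2  -2  |  -2 ]
[ 0  -3  |   9 ]
Back-substitution:
y = (9) / -3 = -3
x = (-2 - (-2)*(-3)) / 2 = -4

(-4, -3)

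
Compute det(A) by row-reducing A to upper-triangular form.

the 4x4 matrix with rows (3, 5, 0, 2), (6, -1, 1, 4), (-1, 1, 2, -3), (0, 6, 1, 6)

Forward elimination:
R2 <- R2 - (2)*R1:  [   0  -11    1    0 ]
R3 <- R3 - (-1/3)*R1:  [    0   8/3     2  -7/3 ]
R3 <- R3 - (-8/33)*R2:  [     0      0  74/33   -7/3 ]
R4 <- R4 - (-6/11)*R2:  [     0      0  17/11      6 ]
R4 <- R4 - (51/74)*R3:  [      0       0       0  563/74 ]
Upper-triangular form:
[ 3    5      0       2 ]
[ 0  -11      1       0 ]
[ 0    0  74/33    -7/3 ]
[ 0    0      0  563/74 ]
det(A) = (-1)^0 * (3) * (-11) * (74/33) * (563/74) = -563  (0 row swaps -> sign +1)

det(A) = -563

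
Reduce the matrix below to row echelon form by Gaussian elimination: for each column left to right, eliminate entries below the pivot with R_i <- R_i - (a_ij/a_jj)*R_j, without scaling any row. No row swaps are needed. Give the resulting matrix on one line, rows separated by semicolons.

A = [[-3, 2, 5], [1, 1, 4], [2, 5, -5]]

REF = [-3 2 5; 0 5/3 17/3; 0 0 -116/5]

Forward elimination:
R2 <- R2 - (-1/3)*R1:  [    0   5/3  17/3 ]
R3 <- R3 - (-2/3)*R1:  [    0  19/3  -5/3 ]
R3 <- R3 - (19/5)*R2:  [      0       0  -116/5 ]
Row echelon form:
[ -3    2       5 ]
[  0  5/3    17/3 ]
[  0    0  -116/5 ]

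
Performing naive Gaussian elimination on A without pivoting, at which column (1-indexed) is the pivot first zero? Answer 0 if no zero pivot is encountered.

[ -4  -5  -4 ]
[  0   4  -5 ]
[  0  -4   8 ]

first zero-pivot column = 0

Naive forward elimination:
R3 <- R3 - (-1)*R2:  [ 0  0  3 ]
All pivots nonzero; naive elimination completes without hitting a zero pivot.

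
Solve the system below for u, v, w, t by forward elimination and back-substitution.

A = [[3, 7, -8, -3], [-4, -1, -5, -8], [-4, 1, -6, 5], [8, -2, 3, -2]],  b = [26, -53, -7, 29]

(5, 4, 1, 3)

Forward elimination on [A|b]:
R2 <- R2 - (-4/3)*R1:  [     0   25/3  -47/3    -12  -55/3 ]
R3 <- R3 - (-4/3)*R1:  [     0   31/3  -50/3      1   83/3 ]
R4 <- R4 - (8/3)*R1:  [      0   -62/3    73/3       6  -121/3 ]
R3 <- R3 - (31/25)*R2:  [      0       0   69/25  397/25   252/5 ]
R4 <- R4 - (-62/25)*R2:  [       0        0  -363/25  -594/25   -429/5 ]
R4 <- R4 - (-121/23)*R3:  [       0        0        0  1375/23  4125/23 ]
Row echelon form:
[ 3     7     -8       -3  |       26 ]
[ 0  25/3  -47/3      -12  |    -55/3 ]
[ 0     0  69/25   397/25  |    252/5 ]
[ 0     0      0  1375/23  |  4125/23 ]
Back-substitution:
t = (4125/23) / (1375/23) = 3
w = (252/5 - (397/25)*(3)) / (69/25) = 1
v = (-55/3 - (-47/3)*(1) - (-12)*(3)) / (25/3) = 4
u = (26 - (7)*(4) - (-8)*(1) - (-3)*(3)) / 3 = 5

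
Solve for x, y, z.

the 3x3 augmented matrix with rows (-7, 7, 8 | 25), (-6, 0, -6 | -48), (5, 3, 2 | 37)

Forward elimination on [A|b]:
R2 <- R2 - (6/7)*R1:  [      0      -6   -90/7  -486/7 ]
R3 <- R3 - (-5/7)*R1:  [     0      8   54/7  384/7 ]
R3 <- R3 - (-4/3)*R2:  [      0       0   -66/7  -264/7 ]
Row echelon form:
[ -7   7      8  |      25 ]
[  0  -6  -90/7  |  -486/7 ]
[  0   0  -66/7  |  -264/7 ]
Back-substitution:
z = (-264/7) / (-66/7) = 4
y = (-486/7 - (-90/7)*(4)) / -6 = 3
x = (25 - (7)*(3) - (8)*(4)) / -7 = 4

(4, 3, 4)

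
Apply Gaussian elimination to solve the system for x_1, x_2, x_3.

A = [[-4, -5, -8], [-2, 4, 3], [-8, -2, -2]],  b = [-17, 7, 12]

Forward elimination on [A|b]:
R2 <- R2 - (1/2)*R1:  [    0  13/2     7  31/2 ]
R3 <- R3 - (2)*R1:  [  0   8  14  46 ]
R3 <- R3 - (16/13)*R2:  [      0       0   70/13  350/13 ]
Row echelon form:
[ -4    -5     -8  |     -17 ]
[  0  13/2      7  |    31/2 ]
[  0     0  70/13  |  350/13 ]
Back-substitution:
x_3 = (350/13) / (70/13) = 5
x_2 = (31/2 - (7)*(5)) / (13/2) = -3
x_1 = (-17 - (-5)*(-3) - (-8)*(5)) / -4 = -2

(-2, -3, 5)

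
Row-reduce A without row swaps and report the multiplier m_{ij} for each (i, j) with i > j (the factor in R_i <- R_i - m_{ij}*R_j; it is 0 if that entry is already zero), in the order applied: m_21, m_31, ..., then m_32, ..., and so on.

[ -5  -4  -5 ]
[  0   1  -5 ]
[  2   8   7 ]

Forward elimination:
R2: entry in column 1 is already 0 -> m_{21} = 0 (no row operation needed)
R3 <- R3 - (-2/5)*R1:  [    0  32/5     5 ]
R3 <- R3 - (32/5)*R2:  [  0   0  37 ]
Multipliers (in order of application): m_{21} = 0, m_{31} = -2/5, m_{32} = 32/5

multipliers: 0, -2/5, 32/5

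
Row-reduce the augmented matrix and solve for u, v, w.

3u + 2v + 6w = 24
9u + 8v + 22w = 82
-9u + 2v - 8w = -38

Forward elimination on [A|b]:
R2 <- R2 - (3)*R1:  [  0   2   4  10 ]
R3 <- R3 - (-3)*R1:  [  0   8  10  34 ]
R3 <- R3 - (4)*R2:  [  0   0  -6  -6 ]
Row echelon form:
[ 3  2   6  |  24 ]
[ 0  2   4  |  10 ]
[ 0  0  -6  |  -6 ]
Back-substitution:
w = (-6) / -6 = 1
v = (10 - (4)*(1)) / 2 = 3
u = (24 - (2)*(3) - (6)*(1)) / 3 = 4

(4, 3, 1)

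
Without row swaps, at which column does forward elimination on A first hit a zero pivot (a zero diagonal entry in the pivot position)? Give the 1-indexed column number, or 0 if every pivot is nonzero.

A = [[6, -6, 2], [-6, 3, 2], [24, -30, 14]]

first zero-pivot column = 0

Naive forward elimination:
R2 <- R2 - (-1)*R1:  [  0  -3   4 ]
R3 <- R3 - (4)*R1:  [  0  -6   6 ]
R3 <- R3 - (2)*R2:  [  0   0  -2 ]
All pivots nonzero; naive elimination completes without hitting a zero pivot.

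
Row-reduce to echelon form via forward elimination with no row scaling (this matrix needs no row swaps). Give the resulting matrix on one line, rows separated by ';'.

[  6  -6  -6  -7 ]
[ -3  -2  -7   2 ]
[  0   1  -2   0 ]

REF = [6 -6 -6 -7; 0 -5 -10 -3/2; 0 0 -4 -3/10]

Forward elimination:
R2 <- R2 - (-1/2)*R1:  [    0    -5   -10  -3/2 ]
R3 <- R3 - (-1/5)*R2:  [     0      0     -4  -3/10 ]
Row echelon form:
[ 6  -6   -6     -7 ]
[ 0  -5  -10   -3/2 ]
[ 0   0   -4  -3/10 ]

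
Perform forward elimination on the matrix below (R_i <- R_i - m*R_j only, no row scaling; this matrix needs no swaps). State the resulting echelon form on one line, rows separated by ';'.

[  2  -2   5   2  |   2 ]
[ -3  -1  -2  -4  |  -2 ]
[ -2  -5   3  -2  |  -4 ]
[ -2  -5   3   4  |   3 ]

REF = [2 -2 5 2 2; 0 -4 11/2 -1 1; 0 0 -13/8 7/4 -15/4; 0 0 0 6 7]

Forward elimination:
R2 <- R2 - (-3/2)*R1:  [    0    -4  11/2    -1     1 ]
R3 <- R3 - (-1)*R1:  [  0  -7   8   0  -2 ]
R4 <- R4 - (-1)*R1:  [  0  -7   8   6   5 ]
R3 <- R3 - (7/4)*R2:  [     0      0  -13/8    7/4  -15/4 ]
R4 <- R4 - (7/4)*R2:  [     0      0  -13/8   31/4   13/4 ]
R4 <- R4 - (1)*R3:  [ 0  0  0  6  7 ]
Row echelon form:
[ 2  -2      5    2  |      2 ]
[ 0  -4   11/2   -1  |      1 ]
[ 0   0  -13/8  7/4  |  -15/4 ]
[ 0   0      0    6  |      7 ]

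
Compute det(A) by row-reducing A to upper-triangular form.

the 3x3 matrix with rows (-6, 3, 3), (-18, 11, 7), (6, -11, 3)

det(A) = 24

Forward elimination:
R2 <- R2 - (3)*R1:  [  0   2  -2 ]
R3 <- R3 - (-1)*R1:  [  0  -8   6 ]
R3 <- R3 - (-4)*R2:  [  0   0  -2 ]
Upper-triangular form:
[ -6  3   3 ]
[  0  2  -2 ]
[  0  0  -2 ]
det(A) = (-1)^0 * (-6) * (2) * (-2) = 24  (0 row swaps -> sign +1)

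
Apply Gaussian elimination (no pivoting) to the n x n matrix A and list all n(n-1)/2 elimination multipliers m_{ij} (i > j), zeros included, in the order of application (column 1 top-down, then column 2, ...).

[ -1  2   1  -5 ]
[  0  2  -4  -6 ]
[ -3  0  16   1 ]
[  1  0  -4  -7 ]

multipliers: 0, 3, -1, -3, 1, 1

Forward elimination:
R2: entry in column 1 is already 0 -> m_{21} = 0 (no row operation needed)
R3 <- R3 - (3)*R1:  [  0  -6  13  16 ]
R4 <- R4 - (-1)*R1:  [   0    2   -3  -12 ]
R3 <- R3 - (-3)*R2:  [  0   0   1  -2 ]
R4 <- R4 - (1)*R2:  [  0   0   1  -6 ]
R4 <- R4 - (1)*R3:  [  0   0   0  -4 ]
Multipliers (in order of application): m_{21} = 0, m_{31} = 3, m_{41} = -1, m_{32} = -3, m_{42} = 1, m_{43} = 1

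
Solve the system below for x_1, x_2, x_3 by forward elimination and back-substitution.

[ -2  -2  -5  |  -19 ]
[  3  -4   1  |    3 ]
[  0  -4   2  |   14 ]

(-2, -1, 5)

Forward elimination on [A|b]:
R2 <- R2 - (-3/2)*R1:  [     0     -7  -13/2  -51/2 ]
R3 <- R3 - (4/7)*R2:  [     0      0   40/7  200/7 ]
Row echelon form:
[ -2  -2     -5  |    -19 ]
[  0  -7  -13/2  |  -51/2 ]
[  0   0   40/7  |  200/7 ]
Back-substitution:
x_3 = (200/7) / (40/7) = 5
x_2 = (-51/2 - (-13/2)*(5)) / -7 = -1
x_1 = (-19 - (-2)*(-1) - (-5)*(5)) / -2 = -2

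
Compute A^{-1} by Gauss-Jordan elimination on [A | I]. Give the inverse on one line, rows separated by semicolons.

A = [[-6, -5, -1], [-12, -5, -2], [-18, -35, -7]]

Gauss-Jordan on [A | I]:
R1 <- (1/-6)*R1:  [    1   5/6   1/6  |  -1/6     0     0 ]
R2 <- R2 - (-12)*R1:  [  0   5   0  |  -2   1   0 ]
R3 <- R3 - (-18)*R1:  [   0  -20   -4  |   -3    0    1 ]
R2 <- (1/5)*R2:  [    0     1     0  |  -2/5   1/5     0 ]
R1 <- R1 - (5/6)*R2:  [    1     0   1/6  |   1/6  -1/6     0 ]
R3 <- R3 - (-20)*R2:  [   0    0   -4  |  -11    4    1 ]
R3 <- (1/-4)*R3:  [    0     0     1  |  11/4    -1  -1/4 ]
R1 <- R1 - (1/6)*R3:  [     1      0      0  |  -7/24      0   1/24 ]
Right block of [I | A^{-1}] is the inverse:
[ -7/24    0  1/24 ]
[  -2/5  1/5     0 ]
[  11/4   -1  -1/4 ]

inverse = [-7/24 0 1/24; -2/5 1/5 0; 11/4 -1 -1/4]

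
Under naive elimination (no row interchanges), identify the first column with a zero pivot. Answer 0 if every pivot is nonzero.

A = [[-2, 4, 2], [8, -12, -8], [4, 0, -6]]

Naive forward elimination:
R2 <- R2 - (-4)*R1:  [ 0  4  0 ]
R3 <- R3 - (-2)*R1:  [  0   8  -2 ]
R3 <- R3 - (2)*R2:  [  0   0  -2 ]
All pivots nonzero; naive elimination completes without hitting a zero pivot.

first zero-pivot column = 0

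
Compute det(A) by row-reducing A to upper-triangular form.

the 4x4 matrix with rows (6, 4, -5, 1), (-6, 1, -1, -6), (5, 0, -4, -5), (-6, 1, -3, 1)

Forward elimination:
R2 <- R2 - (-1)*R1:  [  0   5  -6  -5 ]
R3 <- R3 - (5/6)*R1:  [     0  -10/3    1/6  -35/6 ]
R4 <- R4 - (-1)*R1:  [  0   5  -8   2 ]
R3 <- R3 - (-2/3)*R2:  [     0      0  -23/6  -55/6 ]
R4 <- R4 - (1)*R2:  [  0   0  -2   7 ]
R4 <- R4 - (12/23)*R3:  [      0       0       0  271/23 ]
Upper-triangular form:
[ 6  4     -5       1 ]
[ 0  5     -6      -5 ]
[ 0  0  -23/6   -55/6 ]
[ 0  0      0  271/23 ]
det(A) = (-1)^0 * (6) * (5) * (-23/6) * (271/23) = -1355  (0 row swaps -> sign +1)

det(A) = -1355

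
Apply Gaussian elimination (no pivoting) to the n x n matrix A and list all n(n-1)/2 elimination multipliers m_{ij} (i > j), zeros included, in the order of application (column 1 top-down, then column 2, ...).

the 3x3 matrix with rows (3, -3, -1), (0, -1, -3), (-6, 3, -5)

multipliers: 0, -2, 3

Forward elimination:
R2: entry in column 1 is already 0 -> m_{21} = 0 (no row operation needed)
R3 <- R3 - (-2)*R1:  [  0  -3  -7 ]
R3 <- R3 - (3)*R2:  [ 0  0  2 ]
Multipliers (in order of application): m_{21} = 0, m_{31} = -2, m_{32} = 3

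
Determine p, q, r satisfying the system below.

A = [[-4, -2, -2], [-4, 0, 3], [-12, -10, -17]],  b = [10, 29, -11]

Forward elimination on [A|b]:
R2 <- R2 - (1)*R1:  [  0   2   5  19 ]
R3 <- R3 - (3)*R1:  [   0   -4  -11  -41 ]
R3 <- R3 - (-2)*R2:  [  0   0  -1  -3 ]
Row echelon form:
[ -4  -2  -2  |  10 ]
[  0   2   5  |  19 ]
[  0   0  -1  |  -3 ]
Back-substitution:
r = (-3) / -1 = 3
q = (19 - (5)*(3)) / 2 = 2
p = (10 - (-2)*(2) - (-2)*(3)) / -4 = -5

(-5, 2, 3)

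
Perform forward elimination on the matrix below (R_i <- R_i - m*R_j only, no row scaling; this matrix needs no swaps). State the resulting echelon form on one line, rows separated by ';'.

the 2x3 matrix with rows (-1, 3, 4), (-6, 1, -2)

Forward elimination:
R2 <- R2 - (6)*R1:  [   0  -17  -26 ]
Row echelon form:
[ -1    3    4 ]
[  0  -17  -26 ]

REF = [-1 3 4; 0 -17 -26]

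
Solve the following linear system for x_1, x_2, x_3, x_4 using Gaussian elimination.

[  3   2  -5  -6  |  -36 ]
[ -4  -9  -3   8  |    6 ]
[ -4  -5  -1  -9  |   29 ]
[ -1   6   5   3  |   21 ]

Forward elimination on [A|b]:
R2 <- R2 - (-4/3)*R1:  [     0  -19/3  -29/3      0    -42 ]
R3 <- R3 - (-4/3)*R1:  [     0   -7/3  -23/3    -17    -19 ]
R4 <- R4 - (-1/3)*R1:  [    0  20/3  10/3     1     9 ]
R3 <- R3 - (7/19)*R2:  [      0       0  -78/19     -17  -67/19 ]
R4 <- R4 - (-20/19)*R2:  [       0        0  -130/19        1  -669/19 ]
R4 <- R4 - (5/3)*R3:  [     0      0      0   88/3  -88/3 ]
Row echelon form:
[ 3      2      -5    -6  |     -36 ]
[ 0  -19/3   -29/3     0  |     -42 ]
[ 0      0  -78/19   -17  |  -67/19 ]
[ 0      0       0  88/3  |   -88/3 ]
Back-substitution:
x_4 = (-88/3) / (88/3) = -1
x_3 = (-67/19 - (-17)*(-1)) / (-78/19) = 5
x_2 = (-42 - (-29/3)*(5)) / (-19/3) = -1
x_1 = (-36 - (2)*(-1) - (-5)*(5) - (-6)*(-1)) / 3 = -5

(-5, -1, 5, -1)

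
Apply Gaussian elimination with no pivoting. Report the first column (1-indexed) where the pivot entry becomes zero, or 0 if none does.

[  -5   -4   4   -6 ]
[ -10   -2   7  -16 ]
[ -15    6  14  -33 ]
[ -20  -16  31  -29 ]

Naive forward elimination:
R2 <- R2 - (2)*R1:  [  0   6  -1  -4 ]
R3 <- R3 - (3)*R1:  [   0   18    2  -15 ]
R4 <- R4 - (4)*R1:  [  0   0  15  -5 ]
R3 <- R3 - (3)*R2:  [  0   0   5  -3 ]
R4 <- R4 - (3)*R3:  [ 0  0  0  4 ]
All pivots nonzero; naive elimination completes without hitting a zero pivot.

first zero-pivot column = 0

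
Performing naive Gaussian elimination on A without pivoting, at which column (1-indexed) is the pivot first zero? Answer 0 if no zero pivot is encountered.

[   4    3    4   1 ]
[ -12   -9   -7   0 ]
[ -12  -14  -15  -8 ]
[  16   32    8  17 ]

first zero-pivot column = 2

Naive forward elimination:
R2 <- R2 - (-3)*R1:  [ 0  0  5  3 ]
R3 <- R3 - (-3)*R1:  [  0  -5  -3  -5 ]
R4 <- R4 - (4)*R1:  [  0  20  -8  13 ]
Matrix at this point:
[ 4   3   4   1 ]
[ 0   0   5   3 ]
[ 0  -5  -3  -5 ]
[ 0  20  -8  13 ]
Pivot entry (2,2) is zero but row 3 has -5 in column 2 -> naive elimination stops; a row interchange (e.g. R2 <-> R3) would be required here.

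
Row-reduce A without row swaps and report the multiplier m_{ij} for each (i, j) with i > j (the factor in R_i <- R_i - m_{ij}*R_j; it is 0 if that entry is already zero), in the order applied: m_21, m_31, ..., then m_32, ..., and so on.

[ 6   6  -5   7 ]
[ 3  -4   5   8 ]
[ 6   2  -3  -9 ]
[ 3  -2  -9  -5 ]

multipliers: 1/2, 1, 1/2, 4/7, 5/7, 83/16

Forward elimination:
R2 <- R2 - (1/2)*R1:  [    0    -7  15/2   9/2 ]
R3 <- R3 - (1)*R1:  [   0   -4    2  -16 ]
R4 <- R4 - (1/2)*R1:  [     0     -5  -13/2  -17/2 ]
R3 <- R3 - (4/7)*R2:  [      0       0   -16/7  -130/7 ]
R4 <- R4 - (5/7)*R2:  [     0      0  -83/7  -82/7 ]
R4 <- R4 - (83/16)*R3:  [     0      0      0  677/8 ]
Multipliers (in order of application): m_{21} = 1/2, m_{31} = 1, m_{41} = 1/2, m_{32} = 4/7, m_{42} = 5/7, m_{43} = 83/16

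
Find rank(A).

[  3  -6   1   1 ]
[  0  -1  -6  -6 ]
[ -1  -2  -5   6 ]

rank(A) = 3

Row reduction:
R3 <- R3 - (-1/3)*R1:  [     0     -4  -14/3   19/3 ]
R3 <- R3 - (4)*R2:  [    0     0  58/3  91/3 ]
Row echelon form:
[ 3  -6     1     1 ]
[ 0  -1    -6    -6 ]
[ 0   0  58/3  91/3 ]
Nonzero rows / pivot columns: 3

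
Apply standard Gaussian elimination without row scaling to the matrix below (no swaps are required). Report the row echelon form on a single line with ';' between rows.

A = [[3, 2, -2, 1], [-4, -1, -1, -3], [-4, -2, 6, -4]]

REF = [3 2 -2 1; 0 5/3 -11/3 -5/3; 0 0 24/5 -2]

Forward elimination:
R2 <- R2 - (-4/3)*R1:  [     0    5/3  -11/3   -5/3 ]
R3 <- R3 - (-4/3)*R1:  [    0   2/3  10/3  -8/3 ]
R3 <- R3 - (2/5)*R2:  [    0     0  24/5    -2 ]
Row echelon form:
[ 3    2     -2     1 ]
[ 0  5/3  -11/3  -5/3 ]
[ 0    0   24/5    -2 ]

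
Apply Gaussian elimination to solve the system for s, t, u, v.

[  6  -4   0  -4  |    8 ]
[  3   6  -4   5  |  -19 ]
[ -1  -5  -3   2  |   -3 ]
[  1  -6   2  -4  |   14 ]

(0, -1, 2, -1)

Forward elimination on [A|b]:
R2 <- R2 - (1/2)*R1:  [   0    8   -4    7  -23 ]
R3 <- R3 - (-1/6)*R1:  [     0  -17/3     -3    4/3   -5/3 ]
R4 <- R4 - (1/6)*R1:  [     0  -16/3      2  -10/3   38/3 ]
R3 <- R3 - (-17/24)*R2:  [       0        0    -35/6   151/24  -431/24 ]
R4 <- R4 - (-2/3)*R2:  [    0     0  -2/3   4/3  -8/3 ]
R4 <- R4 - (4/35)*R3:  [      0       0       0   43/70  -43/70 ]
Row echelon form:
[ 6  -4      0      -4  |        8 ]
[ 0   8     -4       7  |      -23 ]
[ 0   0  -35/6  151/24  |  -431/24 ]
[ 0   0      0   43/70  |   -43/70 ]
Back-substitution:
v = (-43/70) / (43/70) = -1
u = (-431/24 - (151/24)*(-1)) / (-35/6) = 2
t = (-23 - (-4)*(2) - (7)*(-1)) / 8 = -1
s = (8 - (-4)*(-1) - (-4)*(-1)) / 6 = 0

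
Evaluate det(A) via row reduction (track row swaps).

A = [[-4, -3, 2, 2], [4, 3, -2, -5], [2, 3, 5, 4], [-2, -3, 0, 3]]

Forward elimination:
R2 <- R2 - (-1)*R1:  [  0   0   0  -3 ]
R3 <- R3 - (-1/2)*R1:  [   0  3/2    6    5 ]
R4 <- R4 - (1/2)*R1:  [    0  -3/2    -1     2 ]
R2 <-> R3   (pivot in column 2 was zero)
[ -4    -3   2   2 ]
[  0   3/2   6   5 ]
[  0     0   0  -3 ]
[  0  -3/2  -1   2 ]
R4 <- R4 - (-1)*R2:  [ 0  0  5  7 ]
R3 <-> R4   (pivot in column 3 was zero)
[ -4   -3  2   2 ]
[  0  3/2  6   5 ]
[  0    0  5   7 ]
[  0    0  0  -3 ]
Upper-triangular form:
[ -4   -3  2   2 ]
[  0  3/2  6   5 ]
[  0    0  5   7 ]
[  0    0  0  -3 ]
det(A) = (-1)^2 * (-4) * (3/2) * (5) * (-3) = 90  (2 row swaps -> sign +1)

det(A) = 90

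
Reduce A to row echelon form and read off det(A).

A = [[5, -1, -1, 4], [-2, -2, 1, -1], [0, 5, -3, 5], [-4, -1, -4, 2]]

Forward elimination:
R2 <- R2 - (-2/5)*R1:  [     0  -12/5    3/5    3/5 ]
R4 <- R4 - (-4/5)*R1:  [     0   -9/5  -24/5   26/5 ]
R3 <- R3 - (-25/12)*R2:  [    0     0  -7/4  25/4 ]
R4 <- R4 - (3/4)*R2:  [     0      0  -21/4   19/4 ]
R4 <- R4 - (3)*R3:  [   0    0    0  -14 ]
Upper-triangular form:
[ 5     -1    -1     4 ]
[ 0  -12/5   3/5   3/5 ]
[ 0      0  -7/4  25/4 ]
[ 0      0     0   -14 ]
det(A) = (-1)^0 * (5) * (-12/5) * (-7/4) * (-14) = -294  (0 row swaps -> sign +1)

det(A) = -294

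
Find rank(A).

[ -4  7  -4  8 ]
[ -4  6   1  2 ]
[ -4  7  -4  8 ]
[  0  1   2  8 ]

rank(A) = 3

Row reduction:
R2 <- R2 - (1)*R1:  [  0  -1   5  -6 ]
R3 <- R3 - (1)*R1:  [ 0  0  0  0 ]
R4 <- R4 - (-1)*R2:  [ 0  0  7  2 ]
R3 <-> R4   (pivot in column 3 was zero)
[ -4   7  -4   8 ]
[  0  -1   5  -6 ]
[  0   0   7   2 ]
[  0   0   0   0 ]
Row echelon form:
[ -4   7  -4   8 ]
[  0  -1   5  -6 ]
[  0   0   7   2 ]
[  0   0   0   0 ]
Nonzero rows / pivot columns: 3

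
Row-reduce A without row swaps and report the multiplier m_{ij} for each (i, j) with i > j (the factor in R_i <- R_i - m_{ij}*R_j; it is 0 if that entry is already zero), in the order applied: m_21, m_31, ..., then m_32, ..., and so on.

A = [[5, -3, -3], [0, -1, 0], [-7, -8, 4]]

Forward elimination:
R2: entry in column 1 is already 0 -> m_{21} = 0 (no row operation needed)
R3 <- R3 - (-7/5)*R1:  [     0  -61/5   -1/5 ]
R3 <- R3 - (61/5)*R2:  [    0     0  -1/5 ]
Multipliers (in order of application): m_{21} = 0, m_{31} = -7/5, m_{32} = 61/5

multipliers: 0, -7/5, 61/5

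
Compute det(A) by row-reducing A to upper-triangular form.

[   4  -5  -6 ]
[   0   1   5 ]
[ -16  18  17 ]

Forward elimination:
R3 <- R3 - (-4)*R1:  [  0  -2  -7 ]
R3 <- R3 - (-2)*R2:  [ 0  0  3 ]
Upper-triangular form:
[ 4  -5  -6 ]
[ 0   1   5 ]
[ 0   0   3 ]
det(A) = (-1)^0 * (4) * (1) * (3) = 12  (0 row swaps -> sign +1)

det(A) = 12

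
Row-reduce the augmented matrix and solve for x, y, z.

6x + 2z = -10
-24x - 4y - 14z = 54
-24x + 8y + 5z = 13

(-2, -5, 1)

Forward elimination on [A|b]:
R2 <- R2 - (-4)*R1:  [  0  -4  -6  14 ]
R3 <- R3 - (-4)*R1:  [   0    8   13  -27 ]
R3 <- R3 - (-2)*R2:  [ 0  0  1  1 ]
Row echelon form:
[ 6   0   2  |  -10 ]
[ 0  -4  -6  |   14 ]
[ 0   0   1  |    1 ]
Back-substitution:
z = (1) / 1 = 1
y = (14 - (-6)*(1)) / -4 = -5
x = (-10 - (2)*(1)) / 6 = -2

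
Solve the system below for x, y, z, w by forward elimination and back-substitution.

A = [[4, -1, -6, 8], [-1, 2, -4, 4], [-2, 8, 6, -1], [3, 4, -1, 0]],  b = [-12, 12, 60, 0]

(-4, 4, 4, 4)

Forward elimination on [A|b]:
R2 <- R2 - (-1/4)*R1:  [     0    7/4  -11/2      6      9 ]
R3 <- R3 - (-1/2)*R1:  [    0  15/2     3     3    54 ]
R4 <- R4 - (3/4)*R1:  [    0  19/4   7/2    -6     9 ]
R3 <- R3 - (30/7)*R2:  [      0       0   186/7  -159/7   108/7 ]
R4 <- R4 - (19/7)*R2:  [      0       0   129/7  -156/7  -108/7 ]
R4 <- R4 - (43/62)*R3:  [       0        0        0  -405/62  -810/31 ]
Row echelon form:
[ 4   -1     -6        8  |      -12 ]
[ 0  7/4  -11/2        6  |        9 ]
[ 0    0  186/7   -159/7  |    108/7 ]
[ 0    0      0  -405/62  |  -810/31 ]
Back-substitution:
w = (-810/31) / (-405/62) = 4
z = (108/7 - (-159/7)*(4)) / (186/7) = 4
y = (9 - (-11/2)*(4) - (6)*(4)) / (7/4) = 4
x = (-12 - (-1)*(4) - (-6)*(4) - (8)*(4)) / 4 = -4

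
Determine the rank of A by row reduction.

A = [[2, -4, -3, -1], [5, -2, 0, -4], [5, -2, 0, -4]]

Row reduction:
R2 <- R2 - (5/2)*R1:  [    0     8  15/2  -3/2 ]
R3 <- R3 - (5/2)*R1:  [    0     8  15/2  -3/2 ]
R3 <- R3 - (1)*R2:  [ 0  0  0  0 ]
Row echelon form:
[ 2  -4    -3    -1 ]
[ 0   8  15/2  -3/2 ]
[ 0   0     0     0 ]
Nonzero rows / pivot columns: 2

rank(A) = 2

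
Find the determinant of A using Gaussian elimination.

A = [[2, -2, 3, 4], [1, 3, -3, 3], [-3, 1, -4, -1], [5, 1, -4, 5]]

Forward elimination:
R2 <- R2 - (1/2)*R1:  [    0     4  -9/2     1 ]
R3 <- R3 - (-3/2)*R1:  [   0   -2  1/2    5 ]
R4 <- R4 - (5/2)*R1:  [     0      6  -23/2     -5 ]
R3 <- R3 - (-1/2)*R2:  [    0     0  -7/4  11/2 ]
R4 <- R4 - (3/2)*R2:  [     0      0  -19/4  -13/2 ]
R4 <- R4 - (19/7)*R3:  [      0       0       0  -150/7 ]
Upper-triangular form:
[ 2  -2     3       4 ]
[ 0   4  -9/2       1 ]
[ 0   0  -7/4    11/2 ]
[ 0   0     0  -150/7 ]
det(A) = (-1)^0 * (2) * (4) * (-7/4) * (-150/7) = 300  (0 row swaps -> sign +1)

det(A) = 300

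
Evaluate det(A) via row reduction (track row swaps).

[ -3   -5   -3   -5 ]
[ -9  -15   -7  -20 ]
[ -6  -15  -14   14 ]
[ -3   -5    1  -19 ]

det(A) = 120

Forward elimination:
R2 <- R2 - (3)*R1:  [  0   0   2  -5 ]
R3 <- R3 - (2)*R1:  [  0  -5  -8  24 ]
R4 <- R4 - (1)*R1:  [   0    0    4  -14 ]
R2 <-> R3   (pivot in column 2 was zero)
[ -3  -5  -3   -5 ]
[  0  -5  -8   24 ]
[  0   0   2   -5 ]
[  0   0   4  -14 ]
R4 <- R4 - (2)*R3:  [  0   0   0  -4 ]
Upper-triangular form:
[ -3  -5  -3  -5 ]
[  0  -5  -8  24 ]
[  0   0   2  -5 ]
[  0   0   0  -4 ]
det(A) = (-1)^1 * (-3) * (-5) * (2) * (-4) = 120  (1 row swap -> sign -1)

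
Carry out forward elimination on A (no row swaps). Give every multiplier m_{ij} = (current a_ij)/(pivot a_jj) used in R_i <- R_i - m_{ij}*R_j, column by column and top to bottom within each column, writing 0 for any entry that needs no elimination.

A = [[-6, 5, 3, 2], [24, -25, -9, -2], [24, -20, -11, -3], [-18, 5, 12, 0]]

multipliers: -4, -4, 3, 0, 2, -3

Forward elimination:
R2 <- R2 - (-4)*R1:  [  0  -5   3   6 ]
R3 <- R3 - (-4)*R1:  [ 0  0  1  5 ]
R4 <- R4 - (3)*R1:  [   0  -10    3   -6 ]
R3: entry in column 2 is already 0 -> m_{32} = 0 (no row operation needed)
R4 <- R4 - (2)*R2:  [   0    0   -3  -18 ]
R4 <- R4 - (-3)*R3:  [  0   0   0  -3 ]
Multipliers (in order of application): m_{21} = -4, m_{31} = -4, m_{41} = 3, m_{32} = 0, m_{42} = 2, m_{43} = -3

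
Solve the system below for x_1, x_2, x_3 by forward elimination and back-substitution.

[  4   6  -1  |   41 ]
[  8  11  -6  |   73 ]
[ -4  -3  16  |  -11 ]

Forward elimination on [A|b]:
R2 <- R2 - (2)*R1:  [  0  -1  -4  -9 ]
R3 <- R3 - (-1)*R1:  [  0   3  15  30 ]
R3 <- R3 - (-3)*R2:  [ 0  0  3  3 ]
Row echelon form:
[ 4   6  -1  |  41 ]
[ 0  -1  -4  |  -9 ]
[ 0   0   3  |   3 ]
Back-substitution:
x_3 = (3) / 3 = 1
x_2 = (-9 - (-4)*(1)) / -1 = 5
x_1 = (41 - (6)*(5) - (-1)*(1)) / 4 = 3

(3, 5, 1)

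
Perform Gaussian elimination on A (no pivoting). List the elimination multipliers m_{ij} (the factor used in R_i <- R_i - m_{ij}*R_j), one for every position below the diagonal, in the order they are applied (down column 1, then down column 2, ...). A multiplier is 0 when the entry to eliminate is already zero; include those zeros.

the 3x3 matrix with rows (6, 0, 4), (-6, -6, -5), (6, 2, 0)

Forward elimination:
R2 <- R2 - (-1)*R1:  [  0  -6  -1 ]
R3 <- R3 - (1)*R1:  [  0   2  -4 ]
R3 <- R3 - (-1/3)*R2:  [     0      0  -13/3 ]
Multipliers (in order of application): m_{21} = -1, m_{31} = 1, m_{32} = -1/3

multipliers: -1, 1, -1/3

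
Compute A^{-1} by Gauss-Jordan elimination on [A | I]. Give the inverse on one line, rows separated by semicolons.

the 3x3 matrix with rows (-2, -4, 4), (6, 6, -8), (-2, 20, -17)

inverse = [-29/30 -1/5 -2/15; -59/30 -7/10 -2/15; -11/5 -4/5 -1/5]

Gauss-Jordan on [A | I]:
R1 <- (1/-2)*R1:  [    1     2    -2  |  -1/2     0     0 ]
R2 <- R2 - (6)*R1:  [  0  -6   4  |   3   1   0 ]
R3 <- R3 - (-2)*R1:  [   0   24  -21  |   -1    0    1 ]
R2 <- (1/-6)*R2:  [    0     1  -2/3  |  -1/2  -1/6     0 ]
R1 <- R1 - (2)*R2:  [    1     0  -2/3  |   1/2   1/3     0 ]
R3 <- R3 - (24)*R2:  [  0   0  -5  |  11   4   1 ]
R3 <- (1/-5)*R3:  [     0      0      1  |  -11/5   -4/5   -1/5 ]
R1 <- R1 - (-2/3)*R3:  [      1       0       0  |  -29/30    -1/5   -2/15 ]
R2 <- R2 - (-2/3)*R3:  [      0       1       0  |  -59/30   -7/10   -2/15 ]
Right block of [I | A^{-1}] is the inverse:
[ -29/30   -1/5  -2/15 ]
[ -59/30  -7/10  -2/15 ]
[  -11/5   -4/5   -1/5 ]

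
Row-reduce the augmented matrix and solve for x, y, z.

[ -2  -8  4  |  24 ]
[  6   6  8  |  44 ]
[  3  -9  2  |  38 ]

(4, -2, 4)

Forward elimination on [A|b]:
R2 <- R2 - (-3)*R1:  [   0  -18   20  116 ]
R3 <- R3 - (-3/2)*R1:  [   0  -21    8   74 ]
R3 <- R3 - (7/6)*R2:  [      0       0   -46/3  -184/3 ]
Row echelon form:
[ -2   -8      4  |      24 ]
[  0  -18     20  |     116 ]
[  0    0  -46/3  |  -184/3 ]
Back-substitution:
z = (-184/3) / (-46/3) = 4
y = (116 - (20)*(4)) / -18 = -2
x = (24 - (-8)*(-2) - (4)*(4)) / -2 = 4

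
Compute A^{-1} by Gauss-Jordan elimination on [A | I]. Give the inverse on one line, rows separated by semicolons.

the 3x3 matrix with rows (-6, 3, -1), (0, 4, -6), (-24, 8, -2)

inverse = [5/12 -1/48 -7/48; 3/2 -1/8 -3/8; 1 -1/4 -1/4]

Gauss-Jordan on [A | I]:
R1 <- (1/-6)*R1:  [    1  -1/2   1/6  |  -1/6     0     0 ]
R3 <- R3 - (-24)*R1:  [  0  -4   2  |  -4   0   1 ]
R2 <- (1/4)*R2:  [    0     1  -3/2  |     0   1/4     0 ]
R1 <- R1 - (-1/2)*R2:  [     1      0  -7/12  |   -1/6    1/8      0 ]
R3 <- R3 - (-4)*R2:  [  0   0  -4  |  -4   1   1 ]
R3 <- (1/-4)*R3:  [    0     0     1  |     1  -1/4  -1/4 ]
R1 <- R1 - (-7/12)*R3:  [     1      0      0  |   5/12  -1/48  -7/48 ]
R2 <- R2 - (-3/2)*R3:  [    0     1     0  |   3/2  -1/8  -3/8 ]
Right block of [I | A^{-1}] is the inverse:
[ 5/12  -1/48  -7/48 ]
[  3/2   -1/8   -3/8 ]
[    1   -1/4   -1/4 ]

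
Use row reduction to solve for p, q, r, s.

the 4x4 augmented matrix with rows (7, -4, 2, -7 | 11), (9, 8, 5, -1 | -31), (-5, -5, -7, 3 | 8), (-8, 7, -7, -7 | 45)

Forward elimination on [A|b]:
R2 <- R2 - (9/7)*R1:  [      0    92/7    17/7       8  -316/7 ]
R3 <- R3 - (-5/7)*R1:  [     0  -55/7  -39/7     -2  111/7 ]
R4 <- R4 - (-8/7)*R1:  [     0   17/7  -33/7    -15  403/7 ]
R3 <- R3 - (-55/92)*R2:  [       0        0  -379/92    64/23  -256/23 ]
R4 <- R4 - (17/92)*R2:  [       0        0  -475/92  -379/23  1516/23 ]
R4 <- R4 - (475/379)*R3:  [         0          0          0  -7567/379  30268/379 ]
Row echelon form:
[ 7    -4        2         -7  |         11 ]
[ 0  92/7     17/7          8  |     -316/7 ]
[ 0     0  -379/92      64/23  |    -256/23 ]
[ 0     0        0  -7567/379  |  30268/379 ]
Back-substitution:
s = (30268/379) / (-7567/379) = -4
r = (-256/23 - (64/23)*(-4)) / (-379/92) = 0
q = (-316/7 - (17/7)*(0) - (8)*(-4)) / (92/7) = -1
p = (11 - (-4)*(-1) - (2)*(0) - (-7)*(-4)) / 7 = -3

(-3, -1, 0, -4)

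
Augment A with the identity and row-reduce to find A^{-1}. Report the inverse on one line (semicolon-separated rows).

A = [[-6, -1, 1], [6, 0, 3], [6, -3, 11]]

inverse = [-3/8 -1/3 1/8; 2 3 -1; 3/4 1 -1/4]

Gauss-Jordan on [A | I]:
R1 <- (1/-6)*R1:  [    1   1/6  -1/6  |  -1/6     0     0 ]
R2 <- R2 - (6)*R1:  [  0  -1   4  |   1   1   0 ]
R3 <- R3 - (6)*R1:  [  0  -4  12  |   1   0   1 ]
R2 <- (1/-1)*R2:  [  0   1  -4  |  -1  -1   0 ]
R1 <- R1 - (1/6)*R2:  [   1    0  1/2  |    0  1/6    0 ]
R3 <- R3 - (-4)*R2:  [  0   0  -4  |  -3  -4   1 ]
R3 <- (1/-4)*R3:  [    0     0     1  |   3/4     1  -1/4 ]
R1 <- R1 - (1/2)*R3:  [    1     0     0  |  -3/8  -1/3   1/8 ]
R2 <- R2 - (-4)*R3:  [  0   1   0  |   2   3  -1 ]
Right block of [I | A^{-1}] is the inverse:
[ -3/8  -1/3   1/8 ]
[    2     3    -1 ]
[  3/4     1  -1/4 ]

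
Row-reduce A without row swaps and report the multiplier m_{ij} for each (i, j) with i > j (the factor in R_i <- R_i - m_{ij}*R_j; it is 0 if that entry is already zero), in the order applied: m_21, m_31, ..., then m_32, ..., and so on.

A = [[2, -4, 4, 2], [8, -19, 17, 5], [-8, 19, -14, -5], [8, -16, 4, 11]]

Forward elimination:
R2 <- R2 - (4)*R1:  [  0  -3   1  -3 ]
R3 <- R3 - (-4)*R1:  [ 0  3  2  3 ]
R4 <- R4 - (4)*R1:  [   0    0  -12    3 ]
R3 <- R3 - (-1)*R2:  [ 0  0  3  0 ]
R4: entry in column 2 is already 0 -> m_{42} = 0 (no row operation needed)
R4 <- R4 - (-4)*R3:  [ 0  0  0  3 ]
Multipliers (in order of application): m_{21} = 4, m_{31} = -4, m_{41} = 4, m_{32} = -1, m_{42} = 0, m_{43} = -4

multipliers: 4, -4, 4, -1, 0, -4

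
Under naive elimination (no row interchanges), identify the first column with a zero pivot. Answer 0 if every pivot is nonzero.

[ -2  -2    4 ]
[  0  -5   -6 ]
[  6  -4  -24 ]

first zero-pivot column = 3

Naive forward elimination:
R3 <- R3 - (-3)*R1:  [   0  -10  -12 ]
R3 <- R3 - (2)*R2:  [ 0  0  0 ]
Matrix at this point:
[ -2  -2   4 ]
[  0  -5  -6 ]
[  0   0   0 ]
Pivot entry (3,3) in the last row is zero and there are no rows below to swap with -> zero pivot in column 3 (A is singular).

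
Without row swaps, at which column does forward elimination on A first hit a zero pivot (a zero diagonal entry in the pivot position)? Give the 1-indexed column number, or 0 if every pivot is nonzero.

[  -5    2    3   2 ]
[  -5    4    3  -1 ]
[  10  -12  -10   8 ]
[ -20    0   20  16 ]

first zero-pivot column = 0

Naive forward elimination:
R2 <- R2 - (1)*R1:  [  0   2   0  -3 ]
R3 <- R3 - (-2)*R1:  [  0  -8  -4  12 ]
R4 <- R4 - (4)*R1:  [  0  -8   8   8 ]
R3 <- R3 - (-4)*R2:  [  0   0  -4   0 ]
R4 <- R4 - (-4)*R2:  [  0   0   8  -4 ]
R4 <- R4 - (-2)*R3:  [  0   0   0  -4 ]
All pivots nonzero; naive elimination completes without hitting a zero pivot.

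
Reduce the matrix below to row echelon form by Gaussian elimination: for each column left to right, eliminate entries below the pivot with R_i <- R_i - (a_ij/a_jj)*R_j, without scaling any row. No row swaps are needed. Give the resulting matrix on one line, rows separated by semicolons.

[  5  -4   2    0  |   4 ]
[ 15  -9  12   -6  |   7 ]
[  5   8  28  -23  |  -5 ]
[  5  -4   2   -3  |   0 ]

Forward elimination:
R2 <- R2 - (3)*R1:  [  0   3   6  -6  -5 ]
R3 <- R3 - (1)*R1:  [   0   12   26  -23   -9 ]
R4 <- R4 - (1)*R1:  [  0   0   0  -3  -4 ]
R3 <- R3 - (4)*R2:  [  0   0   2   1  11 ]
Row echelon form:
[ 5  -4  2   0  |   4 ]
[ 0   3  6  -6  |  -5 ]
[ 0   0  2   1  |  11 ]
[ 0   0  0  -3  |  -4 ]

REF = [5 -4 2 0 4; 0 3 6 -6 -5; 0 0 2 1 11; 0 0 0 -3 -4]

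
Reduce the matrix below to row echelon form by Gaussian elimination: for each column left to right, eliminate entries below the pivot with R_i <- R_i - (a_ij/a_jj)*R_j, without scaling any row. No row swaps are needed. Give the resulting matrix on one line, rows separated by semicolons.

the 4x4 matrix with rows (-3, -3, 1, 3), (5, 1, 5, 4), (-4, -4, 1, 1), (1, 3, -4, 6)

REF = [-3 -3 1 3; 0 -4 20/3 9; 0 0 -1/3 -3; 0 0 0 29/2]

Forward elimination:
R2 <- R2 - (-5/3)*R1:  [    0    -4  20/3     9 ]
R3 <- R3 - (4/3)*R1:  [    0     0  -1/3    -3 ]
R4 <- R4 - (-1/3)*R1:  [     0      2  -11/3      7 ]
R4 <- R4 - (-1/2)*R2:  [    0     0  -1/3  23/2 ]
R4 <- R4 - (1)*R3:  [    0     0     0  29/2 ]
Row echelon form:
[ -3  -3     1     3 ]
[  0  -4  20/3     9 ]
[  0   0  -1/3    -3 ]
[  0   0     0  29/2 ]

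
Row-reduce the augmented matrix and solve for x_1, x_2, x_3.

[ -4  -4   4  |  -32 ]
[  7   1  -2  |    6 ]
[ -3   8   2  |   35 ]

(-1, 5, -4)

Forward elimination on [A|b]:
R2 <- R2 - (-7/4)*R1:  [   0   -6    5  -50 ]
R3 <- R3 - (3/4)*R1:  [  0  11  -1  59 ]
R3 <- R3 - (-11/6)*R2:  [     0      0   49/6  -98/3 ]
Row echelon form:
[ -4  -4     4  |    -32 ]
[  0  -6     5  |    -50 ]
[  0   0  49/6  |  -98/3 ]
Back-substitution:
x_3 = (-98/3) / (49/6) = -4
x_2 = (-50 - (5)*(-4)) / -6 = 5
x_1 = (-32 - (-4)*(5) - (4)*(-4)) / -4 = -1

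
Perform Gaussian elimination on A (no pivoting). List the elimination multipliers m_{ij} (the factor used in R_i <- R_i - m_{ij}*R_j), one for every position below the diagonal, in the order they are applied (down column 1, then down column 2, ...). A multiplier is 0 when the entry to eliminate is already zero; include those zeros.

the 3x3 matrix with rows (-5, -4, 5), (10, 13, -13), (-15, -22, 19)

Forward elimination:
R2 <- R2 - (-2)*R1:  [  0   5  -3 ]
R3 <- R3 - (3)*R1:  [   0  -10    4 ]
R3 <- R3 - (-2)*R2:  [  0   0  -2 ]
Multipliers (in order of application): m_{21} = -2, m_{31} = 3, m_{32} = -2

multipliers: -2, 3, -2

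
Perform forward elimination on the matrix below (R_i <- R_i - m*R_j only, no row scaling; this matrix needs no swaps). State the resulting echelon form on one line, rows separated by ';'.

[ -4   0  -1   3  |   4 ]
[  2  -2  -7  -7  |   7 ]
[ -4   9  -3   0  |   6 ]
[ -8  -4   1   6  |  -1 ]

Forward elimination:
R2 <- R2 - (-1/2)*R1:  [     0     -2  -15/2  -11/2      9 ]
R3 <- R3 - (1)*R1:  [  0   9  -2  -3   2 ]
R4 <- R4 - (2)*R1:  [  0  -4   3   0  -9 ]
R3 <- R3 - (-9/2)*R2:  [      0       0  -143/4  -111/4    85/2 ]
R4 <- R4 - (2)*R2:  [   0    0   18   11  -27 ]
R4 <- R4 - (-72/143)*R3:  [        0         0         0  -425/143  -801/143 ]
Row echelon form:
[ -4   0      -1         3  |         4 ]
[  0  -2   -15/2     -11/2  |         9 ]
[  0   0  -143/4    -111/4  |      85/2 ]
[  0   0       0  -425/143  |  -801/143 ]

REF = [-4 0 -1 3 4; 0 -2 -15/2 -11/2 9; 0 0 -143/4 -111/4 85/2; 0 0 0 -425/143 -801/143]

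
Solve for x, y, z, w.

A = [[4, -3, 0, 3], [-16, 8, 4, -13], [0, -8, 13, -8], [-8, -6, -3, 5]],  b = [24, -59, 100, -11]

(3, -5, 4, -1)

Forward elimination on [A|b]:
R2 <- R2 - (-4)*R1:  [  0  -4   4  -1  37 ]
R4 <- R4 - (-2)*R1:  [   0  -12   -3   11   37 ]
R3 <- R3 - (2)*R2:  [  0   0   5  -6  26 ]
R4 <- R4 - (3)*R2:  [   0    0  -15   14  -74 ]
R4 <- R4 - (-3)*R3:  [  0   0   0  -4   4 ]
Row echelon form:
[ 4  -3  0   3  |  24 ]
[ 0  -4  4  -1  |  37 ]
[ 0   0  5  -6  |  26 ]
[ 0   0  0  -4  |   4 ]
Back-substitution:
w = (4) / -4 = -1
z = (26 - (-6)*(-1)) / 5 = 4
y = (37 - (4)*(4) - (-1)*(-1)) / -4 = -5
x = (24 - (-3)*(-5) - (3)*(-1)) / 4 = 3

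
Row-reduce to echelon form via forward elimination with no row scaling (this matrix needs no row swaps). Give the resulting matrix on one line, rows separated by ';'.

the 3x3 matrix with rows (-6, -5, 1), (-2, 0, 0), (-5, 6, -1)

REF = [-6 -5 1; 0 5/3 -1/3; 0 0 1/5]

Forward elimination:
R2 <- R2 - (1/3)*R1:  [    0   5/3  -1/3 ]
R3 <- R3 - (5/6)*R1:  [     0   61/6  -11/6 ]
R3 <- R3 - (61/10)*R2:  [   0    0  1/5 ]
Row echelon form:
[ -6   -5     1 ]
[  0  5/3  -1/3 ]
[  0    0   1/5 ]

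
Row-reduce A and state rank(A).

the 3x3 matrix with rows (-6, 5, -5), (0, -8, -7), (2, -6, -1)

rank(A) = 3

Row reduction:
R3 <- R3 - (-1/3)*R1:  [     0  -13/3   -8/3 ]
R3 <- R3 - (13/24)*R2:  [   0    0  9/8 ]
Row echelon form:
[ -6   5   -5 ]
[  0  -8   -7 ]
[  0   0  9/8 ]
Nonzero rows / pivot columns: 3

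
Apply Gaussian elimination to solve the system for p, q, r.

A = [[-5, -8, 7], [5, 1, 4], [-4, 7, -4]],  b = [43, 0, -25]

Forward elimination on [A|b]:
R2 <- R2 - (-1)*R1:  [  0  -7  11  43 ]
R3 <- R3 - (4/5)*R1:  [      0    67/5   -48/5  -297/5 ]
R3 <- R3 - (-67/35)*R2:  [      0       0  401/35  802/35 ]
Row echelon form:
[ -5  -8       7  |      43 ]
[  0  -7      11  |      43 ]
[  0   0  401/35  |  802/35 ]
Back-substitution:
r = (802/35) / (401/35) = 2
q = (43 - (11)*(2)) / -7 = -3
p = (43 - (-8)*(-3) - (7)*(2)) / -5 = -1

(-1, -3, 2)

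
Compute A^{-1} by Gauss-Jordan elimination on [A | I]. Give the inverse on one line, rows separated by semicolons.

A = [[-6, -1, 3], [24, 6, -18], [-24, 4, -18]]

Gauss-Jordan on [A | I]:
R1 <- (1/-6)*R1:  [    1   1/6  -1/2  |  -1/6     0     0 ]
R2 <- R2 - (24)*R1:  [  0   2  -6  |   4   1   0 ]
R3 <- R3 - (-24)*R1:  [   0    8  -30  |   -4    0    1 ]
R2 <- (1/2)*R2:  [   0    1   -3  |    2  1/2    0 ]
R1 <- R1 - (1/6)*R2:  [     1      0      0  |   -1/2  -1/12      0 ]
R3 <- R3 - (8)*R2:  [   0    0   -6  |  -20   -4    1 ]
R3 <- (1/-6)*R3:  [    0     0     1  |  10/3   2/3  -1/6 ]
R2 <- R2 - (-3)*R3:  [    0     1     0  |    12   5/2  -1/2 ]
Right block of [I | A^{-1}] is the inverse:
[ -1/2  -1/12     0 ]
[   12    5/2  -1/2 ]
[ 10/3    2/3  -1/6 ]

inverse = [-1/2 -1/12 0; 12 5/2 -1/2; 10/3 2/3 -1/6]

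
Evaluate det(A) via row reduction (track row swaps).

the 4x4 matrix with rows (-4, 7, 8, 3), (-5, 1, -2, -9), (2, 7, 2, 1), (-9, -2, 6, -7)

det(A) = 2178

Forward elimination:
R2 <- R2 - (5/4)*R1:  [     0  -31/4    -12  -51/4 ]
R3 <- R3 - (-1/2)*R1:  [    0  21/2     6   5/2 ]
R4 <- R4 - (9/4)*R1:  [     0  -71/4    -12  -55/4 ]
R3 <- R3 - (-42/31)*R2:  [       0        0  -318/31  -458/31 ]
R4 <- R4 - (71/31)*R2:  [      0       0  480/31  479/31 ]
R4 <- R4 - (-80/53)*R3:  [       0        0        0  -363/53 ]
Upper-triangular form:
[ -4      7        8        3 ]
[  0  -31/4      -12    -51/4 ]
[  0      0  -318/31  -458/31 ]
[  0      0        0  -363/53 ]
det(A) = (-1)^0 * (-4) * (-31/4) * (-318/31) * (-363/53) = 2178  (0 row swaps -> sign +1)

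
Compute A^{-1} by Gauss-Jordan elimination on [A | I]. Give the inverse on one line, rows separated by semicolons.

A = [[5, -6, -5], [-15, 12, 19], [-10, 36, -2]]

Gauss-Jordan on [A | I]:
R1 <- (1/5)*R1:  [    1  -6/5    -1  |   1/5     0     0 ]
R2 <- R2 - (-15)*R1:  [  0  -6   4  |   3   1   0 ]
R3 <- R3 - (-10)*R1:  [   0   24  -12  |    2    0    1 ]
R2 <- (1/-6)*R2:  [    0     1  -2/3  |  -1/2  -1/6     0 ]
R1 <- R1 - (-6/5)*R2:  [    1     0  -9/5  |  -2/5  -1/5     0 ]
R3 <- R3 - (24)*R2:  [  0   0   4  |  14   4   1 ]
R3 <- (1/4)*R3:  [   0    0    1  |  7/2    1  1/4 ]
R1 <- R1 - (-9/5)*R3:  [     1      0      0  |  59/10    8/5   9/20 ]
R2 <- R2 - (-2/3)*R3:  [    0     1     0  |  11/6   1/2   1/6 ]
Right block of [I | A^{-1}] is the inverse:
[ 59/10  8/5  9/20 ]
[  11/6  1/2   1/6 ]
[   7/2    1   1/4 ]

inverse = [59/10 8/5 9/20; 11/6 1/2 1/6; 7/2 1 1/4]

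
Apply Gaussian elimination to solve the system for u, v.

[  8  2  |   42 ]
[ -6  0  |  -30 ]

(5, 1)

Forward elimination on [A|b]:
R2 <- R2 - (-3/4)*R1:  [   0  3/2  3/2 ]
Row echelon form:
[ 8    2  |   42 ]
[ 0  3/2  |  3/2 ]
Back-substitution:
v = (3/2) / (3/2) = 1
u = (42 - (2)*(1)) / 8 = 5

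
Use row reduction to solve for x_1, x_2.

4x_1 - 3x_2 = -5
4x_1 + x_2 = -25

Forward elimination on [A|b]:
R2 <- R2 - (1)*R1:  [   0    4  -20 ]
Row echelon form:
[ 4  -3  |   -5 ]
[ 0   4  |  -20 ]
Back-substitution:
x_2 = (-20) / 4 = -5
x_1 = (-5 - (-3)*(-5)) / 4 = -5

(-5, -5)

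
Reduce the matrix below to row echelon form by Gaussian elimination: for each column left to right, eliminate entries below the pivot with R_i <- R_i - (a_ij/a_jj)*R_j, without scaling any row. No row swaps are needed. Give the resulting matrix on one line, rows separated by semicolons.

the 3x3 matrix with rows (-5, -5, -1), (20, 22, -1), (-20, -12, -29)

Forward elimination:
R2 <- R2 - (-4)*R1:  [  0   2  -5 ]
R3 <- R3 - (4)*R1:  [   0    8  -25 ]
R3 <- R3 - (4)*R2:  [  0   0  -5 ]
Row echelon form:
[ -5  -5  -1 ]
[  0   2  -5 ]
[  0   0  -5 ]

REF = [-5 -5 -1; 0 2 -5; 0 0 -5]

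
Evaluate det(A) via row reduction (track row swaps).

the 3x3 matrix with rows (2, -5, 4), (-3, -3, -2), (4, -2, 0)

det(A) = 104

Forward elimination:
R2 <- R2 - (-3/2)*R1:  [     0  -21/2      4 ]
R3 <- R3 - (2)*R1:  [  0   8  -8 ]
R3 <- R3 - (-16/21)*R2:  [       0        0  -104/21 ]
Upper-triangular form:
[ 2     -5        4 ]
[ 0  -21/2        4 ]
[ 0      0  -104/21 ]
det(A) = (-1)^0 * (2) * (-21/2) * (-104/21) = 104  (0 row swaps -> sign +1)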